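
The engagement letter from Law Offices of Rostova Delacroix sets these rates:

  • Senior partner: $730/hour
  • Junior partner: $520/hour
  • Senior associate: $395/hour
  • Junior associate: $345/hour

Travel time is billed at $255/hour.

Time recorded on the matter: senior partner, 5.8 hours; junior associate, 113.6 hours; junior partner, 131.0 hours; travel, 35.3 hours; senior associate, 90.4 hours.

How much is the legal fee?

Senior partner: 5.8 × $730 = $4,234.00
Junior partner: 131.0 × $520 = $68,120.00
Senior associate: 90.4 × $395 = $35,708.00
Junior associate: 113.6 × $345 = $39,192.00
Subtotal: $4,234.00 + $68,120.00 + $35,708.00 + $39,192.00 = $147,254.00
Travel: 35.3 × $255 = $9,001.50
Total: $147,254.00 + $9,001.50 = $156,255.50

$156,255.50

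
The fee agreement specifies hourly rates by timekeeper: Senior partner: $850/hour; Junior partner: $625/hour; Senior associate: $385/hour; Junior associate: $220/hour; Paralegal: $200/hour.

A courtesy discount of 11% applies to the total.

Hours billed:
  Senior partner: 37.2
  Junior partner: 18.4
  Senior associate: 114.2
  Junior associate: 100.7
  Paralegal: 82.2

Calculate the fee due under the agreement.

$111,856.09

Senior partner: 37.2 × $850 = $31,620.00
Junior partner: 18.4 × $625 = $11,500.00
Senior associate: 114.2 × $385 = $43,967.00
Junior associate: 100.7 × $220 = $22,154.00
Paralegal: 82.2 × $200 = $16,440.00
Subtotal: $125,681.00
Less 11% discount: −$13,824.91
Total: $125,681.00 − $13,824.91 = $111,856.09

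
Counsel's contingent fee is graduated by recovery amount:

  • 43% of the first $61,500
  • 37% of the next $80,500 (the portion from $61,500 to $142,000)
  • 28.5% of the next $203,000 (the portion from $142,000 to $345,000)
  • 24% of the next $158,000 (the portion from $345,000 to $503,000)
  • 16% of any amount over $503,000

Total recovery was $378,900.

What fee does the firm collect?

$122,221.00

First $61,500 at 43% = $26,445.00
Next $80,500 at 37% = $29,785.00
Next $203,000 at 28.5% = $57,855.00
Remaining $33,900 at 24% = $8,136.00
Fee: $26,445.00 + $29,785.00 + $57,855.00 + $8,136.00 = $122,221.00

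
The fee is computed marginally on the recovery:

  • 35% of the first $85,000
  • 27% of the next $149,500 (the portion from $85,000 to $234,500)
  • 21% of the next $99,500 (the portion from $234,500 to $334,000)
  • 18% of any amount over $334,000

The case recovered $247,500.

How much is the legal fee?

First $85,000 at 35% = $29,750.00
Next $149,500 at 27% = $40,365.00
Remaining $13,000 at 21% = $2,730.00
Fee: $29,750.00 + $40,365.00 + $2,730.00 = $72,845.00

$72,845.00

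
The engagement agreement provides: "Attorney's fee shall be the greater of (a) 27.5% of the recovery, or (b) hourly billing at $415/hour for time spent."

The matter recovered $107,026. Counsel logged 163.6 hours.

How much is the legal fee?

$67,894.00

(a) 27.5% of $107,026 = $29,432.15
(b) 163.6 × $415 = $67,894.00
The greater is (b): $67,894.00.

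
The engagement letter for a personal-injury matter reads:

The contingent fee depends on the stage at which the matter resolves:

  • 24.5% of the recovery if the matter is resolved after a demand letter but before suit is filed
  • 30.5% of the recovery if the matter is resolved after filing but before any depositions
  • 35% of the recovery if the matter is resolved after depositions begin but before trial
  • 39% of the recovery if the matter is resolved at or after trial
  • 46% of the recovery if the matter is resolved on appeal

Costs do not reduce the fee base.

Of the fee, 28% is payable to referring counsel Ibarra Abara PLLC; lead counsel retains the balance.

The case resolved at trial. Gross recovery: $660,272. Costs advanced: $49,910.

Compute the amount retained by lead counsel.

$185,404.38

Fee base is the gross recovery, $660,272; costs are reimbursed separately.
The matter resolved at trial, so the 39% rate applies.
$660,272 × 39% = $257,506.08
Referral share: 28% of $257,506.08 = $72,101.70; lead counsel retains $257,506.08 − $72,101.70 = $185,404.38.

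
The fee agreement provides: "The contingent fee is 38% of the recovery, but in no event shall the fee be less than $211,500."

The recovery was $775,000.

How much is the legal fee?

38% of $775,000 = $294,500.00
That exceeds the $211,500 minimum.

$294,500.00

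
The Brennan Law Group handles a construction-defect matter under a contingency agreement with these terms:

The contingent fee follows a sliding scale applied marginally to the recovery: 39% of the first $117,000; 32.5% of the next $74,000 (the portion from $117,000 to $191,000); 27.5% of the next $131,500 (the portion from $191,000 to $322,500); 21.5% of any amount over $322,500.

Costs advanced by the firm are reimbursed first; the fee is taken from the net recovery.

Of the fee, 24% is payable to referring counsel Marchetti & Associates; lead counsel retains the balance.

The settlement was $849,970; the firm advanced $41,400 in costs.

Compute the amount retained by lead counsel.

Fee base (net of costs): $849,970 − $41,400 = $808,570
First $117,000 at 39% = $45,630.00
Next $74,000 at 32.5% = $24,050.00
Next $131,500 at 27.5% = $36,162.50
Remaining $486,070 at 21.5% = $104,505.05
Fee: $45,630.00 + $24,050.00 + $36,162.50 + $104,505.05 = $210,347.55
Referral share: 24% of $210,347.55 = $50,483.41; lead counsel retains $210,347.55 − $50,483.41 = $159,864.14.

$159,864.14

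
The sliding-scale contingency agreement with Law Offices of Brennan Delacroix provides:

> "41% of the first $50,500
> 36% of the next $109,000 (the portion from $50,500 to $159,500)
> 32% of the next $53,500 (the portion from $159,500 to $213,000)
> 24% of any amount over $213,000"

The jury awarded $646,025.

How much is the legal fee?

$180,991.00

First $50,500 at 41% = $20,705.00
Next $109,000 at 36% = $39,240.00
Next $53,500 at 32% = $17,120.00
Remaining $433,025 at 24% = $103,926.00
Fee: $20,705.00 + $39,240.00 + $17,120.00 + $103,926.00 = $180,991.00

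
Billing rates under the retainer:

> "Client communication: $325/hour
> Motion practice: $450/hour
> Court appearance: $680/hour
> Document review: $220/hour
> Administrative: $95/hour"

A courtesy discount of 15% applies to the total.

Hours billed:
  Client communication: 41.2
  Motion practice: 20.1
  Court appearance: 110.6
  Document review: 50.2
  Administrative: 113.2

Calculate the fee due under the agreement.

$101,524.85

Client communication: 41.2 × $325 = $13,390.00
Motion practice: 20.1 × $450 = $9,045.00
Court appearance: 110.6 × $680 = $75,208.00
Document review: 50.2 × $220 = $11,044.00
Administrative: 113.2 × $95 = $10,754.00
Subtotal: $119,441.00
Less 15% discount: −$17,916.15
Total: $119,441.00 − $17,916.15 = $101,524.85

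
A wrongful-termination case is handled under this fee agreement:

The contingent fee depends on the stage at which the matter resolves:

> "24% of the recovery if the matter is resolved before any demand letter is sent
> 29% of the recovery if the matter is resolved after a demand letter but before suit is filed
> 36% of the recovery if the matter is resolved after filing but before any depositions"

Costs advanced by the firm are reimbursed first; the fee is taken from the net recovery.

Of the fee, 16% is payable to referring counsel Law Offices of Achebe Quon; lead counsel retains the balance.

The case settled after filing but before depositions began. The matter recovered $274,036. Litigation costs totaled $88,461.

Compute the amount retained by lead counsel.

$56,117.88

Fee base (net of costs): $274,036 − $88,461 = $185,575
The matter settled after filing but before depositions began, so the 36% rate applies.
$185,575 × 36% = $66,807.00
Referral share: 16% of $66,807.00 = $10,689.12; lead counsel retains $66,807.00 − $10,689.12 = $56,117.88.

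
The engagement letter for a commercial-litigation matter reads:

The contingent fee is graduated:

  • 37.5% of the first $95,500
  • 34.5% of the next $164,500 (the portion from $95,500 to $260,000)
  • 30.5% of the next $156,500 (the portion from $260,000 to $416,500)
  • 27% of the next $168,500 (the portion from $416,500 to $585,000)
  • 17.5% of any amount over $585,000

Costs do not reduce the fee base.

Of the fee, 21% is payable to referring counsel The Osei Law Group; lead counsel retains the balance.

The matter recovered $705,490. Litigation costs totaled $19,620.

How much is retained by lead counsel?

$163,433.82

Fee base is the gross recovery, $705,490; costs are reimbursed separately.
First $95,500 at 37.5% = $35,812.50
Next $164,500 at 34.5% = $56,752.50
Next $156,500 at 30.5% = $47,732.50
Next $168,500 at 27% = $45,495.00
Remaining $120,490 at 17.5% = $21,085.75
Fee: $35,812.50 + $56,752.50 + $47,732.50 + $45,495.00 + $21,085.75 = $206,878.25
Referral share: 21% of $206,878.25 = $43,444.43; lead counsel retains $206,878.25 − $43,444.43 = $163,433.82.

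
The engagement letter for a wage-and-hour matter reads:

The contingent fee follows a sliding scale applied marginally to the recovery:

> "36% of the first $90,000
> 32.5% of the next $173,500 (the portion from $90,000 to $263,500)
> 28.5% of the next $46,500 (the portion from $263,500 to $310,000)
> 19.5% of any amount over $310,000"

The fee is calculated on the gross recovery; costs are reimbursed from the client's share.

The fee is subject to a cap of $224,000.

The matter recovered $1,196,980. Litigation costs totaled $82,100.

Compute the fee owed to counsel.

$224,000.00

Fee base is the gross recovery, $1,196,980; costs are reimbursed separately.
First $90,000 at 36% = $32,400.00
Next $173,500 at 32.5% = $56,387.50
Next $46,500 at 28.5% = $13,252.50
Remaining $886,980 at 19.5% = $172,961.10
Fee: $32,400.00 + $56,387.50 + $13,252.50 + $172,961.10 = $275,001.10
$275,001.10 exceeds the $224,000 cap, so the fee is capped at $224,000.00.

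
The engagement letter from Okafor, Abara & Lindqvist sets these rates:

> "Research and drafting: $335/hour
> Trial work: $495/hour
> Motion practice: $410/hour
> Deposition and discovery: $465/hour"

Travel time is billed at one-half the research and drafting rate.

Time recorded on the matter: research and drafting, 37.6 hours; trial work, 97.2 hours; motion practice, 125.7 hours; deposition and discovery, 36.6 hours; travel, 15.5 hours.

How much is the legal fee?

Research and drafting: 37.6 × $335 = $12,596.00
Trial work: 97.2 × $495 = $48,114.00
Motion practice: 125.7 × $410 = $51,537.00
Deposition and discovery: 36.6 × $465 = $17,019.00
Subtotal: $12,596.00 + $48,114.00 + $51,537.00 + $17,019.00 = $129,266.00
Travel: 15.5 × ($335 ÷ 2) = 15.5 × $167.50 = $2,596.25
Total: $129,266.00 + $2,596.25 = $131,862.25

$131,862.25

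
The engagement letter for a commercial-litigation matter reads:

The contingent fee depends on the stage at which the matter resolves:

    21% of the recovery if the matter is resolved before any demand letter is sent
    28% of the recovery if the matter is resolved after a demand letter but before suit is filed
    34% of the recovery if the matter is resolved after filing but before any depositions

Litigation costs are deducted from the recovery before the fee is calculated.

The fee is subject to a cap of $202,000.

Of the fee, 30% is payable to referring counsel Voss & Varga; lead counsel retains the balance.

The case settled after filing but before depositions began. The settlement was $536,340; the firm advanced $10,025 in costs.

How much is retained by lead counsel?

Fee base (net of costs): $536,340 − $10,025 = $526,315
The matter settled after filing but before depositions began, so the 34% rate applies.
$526,315 × 34% = $178,947.10
$178,947.10 is under the $202,000 cap.
Referral share: 30% of $178,947.10 = $53,684.13; lead counsel retains $178,947.10 − $53,684.13 = $125,262.97.

$125,262.97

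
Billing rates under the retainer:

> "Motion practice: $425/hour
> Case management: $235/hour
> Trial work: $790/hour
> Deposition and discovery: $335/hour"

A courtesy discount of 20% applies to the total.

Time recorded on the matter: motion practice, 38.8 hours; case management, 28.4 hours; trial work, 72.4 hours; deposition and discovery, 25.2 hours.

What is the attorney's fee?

$71,041.60

Motion practice: 38.8 × $425 = $16,490.00
Case management: 28.4 × $235 = $6,674.00
Trial work: 72.4 × $790 = $57,196.00
Deposition and discovery: 25.2 × $335 = $8,442.00
Subtotal: $88,802.00
Less 20% discount: −$17,760.40
Total: $88,802.00 − $17,760.40 = $71,041.60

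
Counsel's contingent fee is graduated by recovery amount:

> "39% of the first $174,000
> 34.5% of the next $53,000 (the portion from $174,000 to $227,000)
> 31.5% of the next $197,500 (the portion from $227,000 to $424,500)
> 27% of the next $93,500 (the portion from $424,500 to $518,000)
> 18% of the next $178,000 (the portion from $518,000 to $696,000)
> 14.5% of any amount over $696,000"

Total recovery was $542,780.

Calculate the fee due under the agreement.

$178,062.90

First $174,000 at 39% = $67,860.00
Next $53,000 at 34.5% = $18,285.00
Next $197,500 at 31.5% = $62,212.50
Next $93,500 at 27% = $25,245.00
Remaining $24,780 at 18% = $4,460.40
Fee: $67,860.00 + $18,285.00 + $62,212.50 + $25,245.00 + $4,460.40 = $178,062.90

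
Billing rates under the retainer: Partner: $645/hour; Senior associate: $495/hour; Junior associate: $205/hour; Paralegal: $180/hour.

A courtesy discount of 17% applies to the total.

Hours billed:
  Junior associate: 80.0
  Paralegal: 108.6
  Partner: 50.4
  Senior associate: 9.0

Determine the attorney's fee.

$60,516.13

Partner: 50.4 × $645 = $32,508.00
Senior associate: 9.0 × $495 = $4,455.00
Junior associate: 80.0 × $205 = $16,400.00
Paralegal: 108.6 × $180 = $19,548.00
Subtotal: $72,911.00
Less 17% discount: −$12,394.87
Total: $72,911.00 − $12,394.87 = $60,516.13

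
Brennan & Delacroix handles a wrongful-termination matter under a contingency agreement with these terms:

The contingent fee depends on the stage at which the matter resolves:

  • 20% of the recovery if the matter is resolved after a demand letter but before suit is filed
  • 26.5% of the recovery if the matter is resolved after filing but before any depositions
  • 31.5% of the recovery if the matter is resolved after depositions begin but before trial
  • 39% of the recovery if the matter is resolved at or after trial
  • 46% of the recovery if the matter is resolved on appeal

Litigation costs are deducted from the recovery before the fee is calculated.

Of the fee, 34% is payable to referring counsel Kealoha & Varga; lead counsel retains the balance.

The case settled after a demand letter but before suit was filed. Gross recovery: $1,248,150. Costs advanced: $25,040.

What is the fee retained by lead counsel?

Fee base (net of costs): $1,248,150 − $25,040 = $1,223,110
The matter settled after a demand letter but before suit was filed, so the 20% rate applies.
$1,223,110 × 20% = $244,622.00
Referral share: 34% of $244,622.00 = $83,171.48; lead counsel retains $244,622.00 − $83,171.48 = $161,450.52.

$161,450.52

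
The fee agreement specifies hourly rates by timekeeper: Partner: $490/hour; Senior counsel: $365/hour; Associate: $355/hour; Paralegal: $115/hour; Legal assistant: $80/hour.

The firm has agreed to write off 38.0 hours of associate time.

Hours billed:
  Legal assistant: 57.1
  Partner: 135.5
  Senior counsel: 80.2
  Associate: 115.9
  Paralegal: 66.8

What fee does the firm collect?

Partner: 135.5 × $490 = $66,395.00
Senior counsel: 80.2 × $365 = $29,273.00
Associate: 115.9 × $355 = $41,144.50
Paralegal: 66.8 × $115 = $7,682.00
Legal assistant: 57.1 × $80 = $4,568.00
Subtotal: $149,062.50
Write-off: 38.0 × $355 = $13,490.00
Total: $149,062.50 − $13,490.00 = $135,572.50

$135,572.50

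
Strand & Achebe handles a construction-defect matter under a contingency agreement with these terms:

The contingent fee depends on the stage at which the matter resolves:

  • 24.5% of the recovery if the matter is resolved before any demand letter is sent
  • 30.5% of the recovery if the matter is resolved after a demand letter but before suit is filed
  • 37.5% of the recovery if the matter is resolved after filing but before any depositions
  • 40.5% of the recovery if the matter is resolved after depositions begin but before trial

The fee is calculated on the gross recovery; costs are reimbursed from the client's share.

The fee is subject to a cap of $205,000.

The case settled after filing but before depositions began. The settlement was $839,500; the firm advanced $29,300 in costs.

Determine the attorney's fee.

Fee base is the gross recovery, $839,500; costs are reimbursed separately.
The matter settled after filing but before depositions began, so the 37.5% rate applies.
$839,500 × 37.5% = $314,812.50
$314,812.50 exceeds the $205,000 cap, so the fee is capped at $205,000.00.

$205,000.00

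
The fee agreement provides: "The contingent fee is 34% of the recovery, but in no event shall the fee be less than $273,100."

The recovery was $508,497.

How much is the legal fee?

34% of $508,497 = $172,888.98
That is below the $273,100 minimum, so the minimum applies.

$273,100.00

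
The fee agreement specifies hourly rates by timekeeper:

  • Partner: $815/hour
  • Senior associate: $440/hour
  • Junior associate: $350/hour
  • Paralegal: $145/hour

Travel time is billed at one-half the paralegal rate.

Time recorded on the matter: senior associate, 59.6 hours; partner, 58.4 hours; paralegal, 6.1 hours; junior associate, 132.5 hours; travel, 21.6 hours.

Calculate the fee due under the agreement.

Partner: 58.4 × $815 = $47,596.00
Senior associate: 59.6 × $440 = $26,224.00
Junior associate: 132.5 × $350 = $46,375.00
Paralegal: 6.1 × $145 = $884.50
Subtotal: $47,596.00 + $26,224.00 + $46,375.00 + $884.50 = $121,079.50
Travel: 21.6 × ($145 ÷ 2) = 21.6 × $72.50 = $1,566.00
Total: $121,079.50 + $1,566.00 = $122,645.50

$122,645.50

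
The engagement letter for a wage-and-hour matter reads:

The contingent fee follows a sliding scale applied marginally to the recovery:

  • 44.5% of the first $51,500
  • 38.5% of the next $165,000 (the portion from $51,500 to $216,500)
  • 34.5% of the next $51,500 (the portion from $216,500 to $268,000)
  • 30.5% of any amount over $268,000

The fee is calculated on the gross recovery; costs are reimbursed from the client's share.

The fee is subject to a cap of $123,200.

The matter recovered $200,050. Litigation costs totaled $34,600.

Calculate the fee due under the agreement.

$80,109.25

Fee base is the gross recovery, $200,050; costs are reimbursed separately.
First $51,500 at 44.5% = $22,917.50
Remaining $148,550 at 38.5% = $57,191.75
Fee: $22,917.50 + $57,191.75 = $80,109.25
$80,109.25 is under the $123,200 cap.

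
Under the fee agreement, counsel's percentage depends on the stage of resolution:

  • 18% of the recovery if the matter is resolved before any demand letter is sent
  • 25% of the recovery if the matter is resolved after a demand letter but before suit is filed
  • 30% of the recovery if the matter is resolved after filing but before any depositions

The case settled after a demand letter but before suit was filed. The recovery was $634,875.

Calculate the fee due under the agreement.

The matter settled after a demand letter but before suit was filed, so the 25% rate applies.
$634,875 × 25% = $158,718.75

$158,718.75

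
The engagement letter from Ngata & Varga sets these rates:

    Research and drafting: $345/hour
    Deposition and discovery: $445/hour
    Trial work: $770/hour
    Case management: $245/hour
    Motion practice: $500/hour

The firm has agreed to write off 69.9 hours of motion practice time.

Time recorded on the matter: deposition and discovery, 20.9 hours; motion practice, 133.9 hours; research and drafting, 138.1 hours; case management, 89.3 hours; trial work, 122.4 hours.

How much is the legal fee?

Research and drafting: 138.1 × $345 = $47,644.50
Deposition and discovery: 20.9 × $445 = $9,300.50
Trial work: 122.4 × $770 = $94,248.00
Case management: 89.3 × $245 = $21,878.50
Motion practice: 133.9 × $500 = $66,950.00
Subtotal: $240,021.50
Write-off: 69.9 × $500 = $34,950.00
Total: $240,021.50 − $34,950.00 = $205,071.50

$205,071.50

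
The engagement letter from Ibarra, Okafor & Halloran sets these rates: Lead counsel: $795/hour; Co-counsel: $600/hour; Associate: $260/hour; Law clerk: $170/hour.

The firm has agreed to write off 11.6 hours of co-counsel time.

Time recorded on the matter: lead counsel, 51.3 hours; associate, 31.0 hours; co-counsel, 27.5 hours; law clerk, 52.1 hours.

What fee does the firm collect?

Lead counsel: 51.3 × $795 = $40,783.50
Co-counsel: 27.5 × $600 = $16,500.00
Associate: 31.0 × $260 = $8,060.00
Law clerk: 52.1 × $170 = $8,857.00
Subtotal: $74,200.50
Write-off: 11.6 × $600 = $6,960.00
Total: $74,200.50 − $6,960.00 = $67,240.50

$67,240.50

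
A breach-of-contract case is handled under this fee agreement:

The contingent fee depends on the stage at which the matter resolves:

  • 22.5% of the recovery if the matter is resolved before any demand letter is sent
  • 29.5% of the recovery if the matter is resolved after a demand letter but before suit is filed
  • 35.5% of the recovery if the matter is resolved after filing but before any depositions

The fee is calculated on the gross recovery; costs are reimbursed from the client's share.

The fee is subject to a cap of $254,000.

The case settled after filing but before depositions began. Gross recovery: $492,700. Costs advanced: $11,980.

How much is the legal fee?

$174,908.50

Fee base is the gross recovery, $492,700; costs are reimbursed separately.
The matter settled after filing but before depositions began, so the 35.5% rate applies.
$492,700 × 35.5% = $174,908.50
$174,908.50 is under the $254,000 cap.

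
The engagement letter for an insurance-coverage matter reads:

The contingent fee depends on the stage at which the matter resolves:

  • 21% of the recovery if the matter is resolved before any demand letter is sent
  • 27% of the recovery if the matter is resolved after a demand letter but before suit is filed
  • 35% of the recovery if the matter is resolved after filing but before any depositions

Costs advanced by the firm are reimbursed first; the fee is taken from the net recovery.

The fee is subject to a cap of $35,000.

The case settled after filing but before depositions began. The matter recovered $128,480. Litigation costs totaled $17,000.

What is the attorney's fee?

$35,000.00

Fee base (net of costs): $128,480 − $17,000 = $111,480
The matter settled after filing but before depositions began, so the 35% rate applies.
$111,480 × 35% = $39,018.00
$39,018.00 exceeds the $35,000 cap, so the fee is capped at $35,000.00.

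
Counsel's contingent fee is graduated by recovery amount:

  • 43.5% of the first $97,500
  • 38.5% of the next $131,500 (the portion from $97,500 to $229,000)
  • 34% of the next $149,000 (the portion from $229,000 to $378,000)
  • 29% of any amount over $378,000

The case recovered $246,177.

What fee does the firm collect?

$98,880.18

First $97,500 at 43.5% = $42,412.50
Next $131,500 at 38.5% = $50,627.50
Remaining $17,177 at 34% = $5,840.18
Fee: $42,412.50 + $50,627.50 + $5,840.18 = $98,880.18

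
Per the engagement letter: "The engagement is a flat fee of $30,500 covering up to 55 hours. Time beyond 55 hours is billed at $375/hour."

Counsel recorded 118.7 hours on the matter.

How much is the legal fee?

$54,387.50

Flat fee: $30,500.00
Excess hours: 118.7 − 55 = 63.7
Overrun: 63.7 × $375 = $23,887.50
Total: $30,500.00 + $23,887.50 = $54,387.50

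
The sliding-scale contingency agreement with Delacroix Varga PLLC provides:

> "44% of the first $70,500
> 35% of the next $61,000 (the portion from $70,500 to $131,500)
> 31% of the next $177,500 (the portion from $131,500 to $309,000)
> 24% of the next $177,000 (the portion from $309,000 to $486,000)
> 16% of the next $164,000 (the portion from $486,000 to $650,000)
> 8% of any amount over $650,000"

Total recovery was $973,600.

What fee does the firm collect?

$202,003.00

First $70,500 at 44% = $31,020.00
Next $61,000 at 35% = $21,350.00
Next $177,500 at 31% = $55,025.00
Next $177,000 at 24% = $42,480.00
Next $164,000 at 16% = $26,240.00
Remaining $323,600 at 8% = $25,888.00
Fee: $31,020.00 + $21,350.00 + $55,025.00 + $42,480.00 + $26,240.00 + $25,888.00 = $202,003.00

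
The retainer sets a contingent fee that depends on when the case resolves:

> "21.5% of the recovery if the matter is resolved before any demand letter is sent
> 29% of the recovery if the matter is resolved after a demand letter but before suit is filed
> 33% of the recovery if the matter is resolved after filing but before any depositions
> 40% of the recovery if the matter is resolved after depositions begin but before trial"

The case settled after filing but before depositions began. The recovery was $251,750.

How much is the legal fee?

The matter settled after filing but before depositions began, so the 33% rate applies.
$251,750 × 33% = $83,077.50

$83,077.50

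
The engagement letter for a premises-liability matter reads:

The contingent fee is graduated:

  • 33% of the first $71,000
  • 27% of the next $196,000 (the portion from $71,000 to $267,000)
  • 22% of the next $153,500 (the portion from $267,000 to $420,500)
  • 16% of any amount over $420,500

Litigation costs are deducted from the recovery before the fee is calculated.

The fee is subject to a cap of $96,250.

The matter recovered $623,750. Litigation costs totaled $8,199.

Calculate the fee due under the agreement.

Fee base (net of costs): $623,750 − $8,199 = $615,551
First $71,000 at 33% = $23,430.00
Next $196,000 at 27% = $52,920.00
Next $153,500 at 22% = $33,770.00
Remaining $195,051 at 16% = $31,208.16
Fee: $23,430.00 + $52,920.00 + $33,770.00 + $31,208.16 = $141,328.16
$141,328.16 exceeds the $96,250 cap, so the fee is capped at $96,250.00.

$96,250.00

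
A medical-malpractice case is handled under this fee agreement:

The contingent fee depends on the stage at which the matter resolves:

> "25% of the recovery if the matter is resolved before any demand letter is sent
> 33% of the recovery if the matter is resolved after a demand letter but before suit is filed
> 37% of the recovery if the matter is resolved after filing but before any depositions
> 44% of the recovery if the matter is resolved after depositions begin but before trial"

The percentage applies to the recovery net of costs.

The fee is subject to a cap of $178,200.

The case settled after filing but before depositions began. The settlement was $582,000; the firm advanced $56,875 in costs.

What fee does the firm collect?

Fee base (net of costs): $582,000 − $56,875 = $525,125
The matter settled after filing but before depositions began, so the 37% rate applies.
$525,125 × 37% = $194,296.25
$194,296.25 exceeds the $178,200 cap, so the fee is capped at $178,200.00.

$178,200.00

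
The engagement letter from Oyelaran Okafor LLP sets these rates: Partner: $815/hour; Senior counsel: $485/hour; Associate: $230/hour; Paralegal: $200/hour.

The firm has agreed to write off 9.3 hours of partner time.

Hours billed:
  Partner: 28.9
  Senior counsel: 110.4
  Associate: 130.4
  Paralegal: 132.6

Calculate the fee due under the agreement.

$126,030.00

Partner: 28.9 × $815 = $23,553.50
Senior counsel: 110.4 × $485 = $53,544.00
Associate: 130.4 × $230 = $29,992.00
Paralegal: 132.6 × $200 = $26,520.00
Subtotal: $133,609.50
Write-off: 9.3 × $815 = $7,579.50
Total: $133,609.50 − $7,579.50 = $126,030.00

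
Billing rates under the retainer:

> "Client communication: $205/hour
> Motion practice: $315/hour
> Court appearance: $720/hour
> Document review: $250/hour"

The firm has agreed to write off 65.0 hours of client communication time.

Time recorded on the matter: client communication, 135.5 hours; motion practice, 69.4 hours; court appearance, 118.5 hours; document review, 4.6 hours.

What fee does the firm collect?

$122,783.50

Client communication: 135.5 × $205 = $27,777.50
Motion practice: 69.4 × $315 = $21,861.00
Court appearance: 118.5 × $720 = $85,320.00
Document review: 4.6 × $250 = $1,150.00
Subtotal: $136,108.50
Write-off: 65.0 × $205 = $13,325.00
Total: $136,108.50 − $13,325.00 = $122,783.50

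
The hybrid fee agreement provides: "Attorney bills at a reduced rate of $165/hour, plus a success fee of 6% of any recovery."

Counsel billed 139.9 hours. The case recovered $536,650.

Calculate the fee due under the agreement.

Hourly: 139.9 × $165 = $23,083.50
Success fee: 6% of $536,650 = $32,199.00
Total: $23,083.50 + $32,199.00 = $55,282.50

$55,282.50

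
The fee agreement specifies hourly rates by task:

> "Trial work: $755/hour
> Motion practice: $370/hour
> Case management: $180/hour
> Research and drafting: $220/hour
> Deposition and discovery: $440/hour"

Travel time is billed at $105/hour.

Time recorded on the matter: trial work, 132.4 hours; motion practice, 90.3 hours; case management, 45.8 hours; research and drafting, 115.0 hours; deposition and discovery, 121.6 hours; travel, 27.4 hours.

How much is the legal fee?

$223,298.00

Trial work: 132.4 × $755 = $99,962.00
Motion practice: 90.3 × $370 = $33,411.00
Case management: 45.8 × $180 = $8,244.00
Research and drafting: 115.0 × $220 = $25,300.00
Deposition and discovery: 121.6 × $440 = $53,504.00
Subtotal: $99,962.00 + $33,411.00 + $8,244.00 + $25,300.00 + $53,504.00 = $220,421.00
Travel: 27.4 × $105 = $2,877.00
Total: $220,421.00 + $2,877.00 = $223,298.00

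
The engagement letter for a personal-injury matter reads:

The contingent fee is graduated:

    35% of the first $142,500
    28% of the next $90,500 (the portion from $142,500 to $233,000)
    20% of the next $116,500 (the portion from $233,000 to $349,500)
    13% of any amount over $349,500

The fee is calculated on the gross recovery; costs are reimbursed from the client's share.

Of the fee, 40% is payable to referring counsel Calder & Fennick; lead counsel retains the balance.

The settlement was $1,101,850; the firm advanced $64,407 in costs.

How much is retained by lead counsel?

Fee base is the gross recovery, $1,101,850; costs are reimbursed separately.
First $142,500 at 35% = $49,875.00
Next $90,500 at 28% = $25,340.00
Next $116,500 at 20% = $23,300.00
Remaining $752,350 at 13% = $97,805.50
Fee: $49,875.00 + $25,340.00 + $23,300.00 + $97,805.50 = $196,320.50
Referral share: 40% of $196,320.50 = $78,528.20; lead counsel retains $196,320.50 − $78,528.20 = $117,792.30.

$117,792.30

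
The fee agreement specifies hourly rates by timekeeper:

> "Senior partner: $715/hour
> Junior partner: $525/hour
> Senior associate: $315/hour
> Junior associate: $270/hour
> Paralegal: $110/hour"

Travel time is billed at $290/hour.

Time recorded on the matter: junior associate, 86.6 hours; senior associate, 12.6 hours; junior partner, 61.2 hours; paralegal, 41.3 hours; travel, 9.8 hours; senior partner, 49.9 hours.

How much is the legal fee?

$102,544.50

Senior partner: 49.9 × $715 = $35,678.50
Junior partner: 61.2 × $525 = $32,130.00
Senior associate: 12.6 × $315 = $3,969.00
Junior associate: 86.6 × $270 = $23,382.00
Paralegal: 41.3 × $110 = $4,543.00
Subtotal: $35,678.50 + $32,130.00 + $3,969.00 + $23,382.00 + $4,543.00 = $99,702.50
Travel: 9.8 × $290 = $2,842.00
Total: $99,702.50 + $2,842.00 = $102,544.50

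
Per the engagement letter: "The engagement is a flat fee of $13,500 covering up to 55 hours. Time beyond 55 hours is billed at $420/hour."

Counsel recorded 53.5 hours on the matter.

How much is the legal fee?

$13,500.00

53.5 hours is within the 55-hour scope; only the flat fee applies.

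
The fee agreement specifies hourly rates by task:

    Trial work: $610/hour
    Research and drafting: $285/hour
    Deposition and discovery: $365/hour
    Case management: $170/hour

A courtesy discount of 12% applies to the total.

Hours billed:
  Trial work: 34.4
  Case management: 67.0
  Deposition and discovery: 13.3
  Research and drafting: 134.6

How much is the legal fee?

$66,518.76

Trial work: 34.4 × $610 = $20,984.00
Research and drafting: 134.6 × $285 = $38,361.00
Deposition and discovery: 13.3 × $365 = $4,854.50
Case management: 67.0 × $170 = $11,390.00
Subtotal: $75,589.50
Less 12% discount: −$9,070.74
Total: $75,589.50 − $9,070.74 = $66,518.76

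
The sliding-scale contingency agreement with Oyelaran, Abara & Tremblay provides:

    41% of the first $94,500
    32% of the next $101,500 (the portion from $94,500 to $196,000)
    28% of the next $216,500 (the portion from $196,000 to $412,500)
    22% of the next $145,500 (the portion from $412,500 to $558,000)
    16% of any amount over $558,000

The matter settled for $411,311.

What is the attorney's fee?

$131,512.08

First $94,500 at 41% = $38,745.00
Next $101,500 at 32% = $32,480.00
Remaining $215,311 at 28% = $60,287.08
Fee: $38,745.00 + $32,480.00 + $60,287.08 = $131,512.08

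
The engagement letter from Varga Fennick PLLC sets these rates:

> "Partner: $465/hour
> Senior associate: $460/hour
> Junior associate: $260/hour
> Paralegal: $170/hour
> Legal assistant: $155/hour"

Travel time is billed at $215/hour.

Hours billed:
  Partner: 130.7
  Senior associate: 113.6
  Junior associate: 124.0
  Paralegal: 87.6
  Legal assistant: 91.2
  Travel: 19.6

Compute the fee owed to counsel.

Partner: 130.7 × $465 = $60,775.50
Senior associate: 113.6 × $460 = $52,256.00
Junior associate: 124.0 × $260 = $32,240.00
Paralegal: 87.6 × $170 = $14,892.00
Legal assistant: 91.2 × $155 = $14,136.00
Subtotal: $60,775.50 + $52,256.00 + $32,240.00 + $14,892.00 + $14,136.00 = $174,299.50
Travel: 19.6 × $215 = $4,214.00
Total: $174,299.50 + $4,214.00 = $178,513.50

$178,513.50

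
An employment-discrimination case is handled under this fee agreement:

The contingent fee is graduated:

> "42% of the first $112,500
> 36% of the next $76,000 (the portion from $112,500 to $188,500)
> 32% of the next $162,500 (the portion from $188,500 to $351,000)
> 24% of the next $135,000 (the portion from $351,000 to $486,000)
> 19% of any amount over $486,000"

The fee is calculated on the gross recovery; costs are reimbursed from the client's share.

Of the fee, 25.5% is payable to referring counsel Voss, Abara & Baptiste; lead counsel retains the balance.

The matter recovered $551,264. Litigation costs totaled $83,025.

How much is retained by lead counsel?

$127,700.57

Fee base is the gross recovery, $551,264; costs are reimbursed separately.
First $112,500 at 42% = $47,250.00
Next $76,000 at 36% = $27,360.00
Next $162,500 at 32% = $52,000.00
Next $135,000 at 24% = $32,400.00
Remaining $65,264 at 19% = $12,400.16
Fee: $47,250.00 + $27,360.00 + $52,000.00 + $32,400.00 + $12,400.16 = $171,410.16
Referral share: 25.5% of $171,410.16 = $43,709.59; lead counsel retains $171,410.16 − $43,709.59 = $127,700.57.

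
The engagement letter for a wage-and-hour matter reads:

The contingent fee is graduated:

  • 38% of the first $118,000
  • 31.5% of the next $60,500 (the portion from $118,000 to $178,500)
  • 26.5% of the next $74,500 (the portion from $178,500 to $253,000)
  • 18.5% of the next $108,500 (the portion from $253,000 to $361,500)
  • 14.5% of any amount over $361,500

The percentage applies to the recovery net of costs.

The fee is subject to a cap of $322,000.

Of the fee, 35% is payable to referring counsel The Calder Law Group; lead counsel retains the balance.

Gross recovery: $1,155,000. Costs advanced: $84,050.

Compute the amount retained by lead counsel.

Fee base (net of costs): $1,155,000 − $84,050 = $1,070,950
First $118,000 at 38% = $44,840.00
Next $60,500 at 31.5% = $19,057.50
Next $74,500 at 26.5% = $19,742.50
Next $108,500 at 18.5% = $20,072.50
Remaining $709,450 at 14.5% = $102,870.25
Fee: $44,840.00 + $19,057.50 + $19,742.50 + $20,072.50 + $102,870.25 = $206,582.75
$206,582.75 is under the $322,000 cap.
Referral share: 35% of $206,582.75 = $72,303.96; lead counsel retains $206,582.75 − $72,303.96 = $134,278.79.

$134,278.79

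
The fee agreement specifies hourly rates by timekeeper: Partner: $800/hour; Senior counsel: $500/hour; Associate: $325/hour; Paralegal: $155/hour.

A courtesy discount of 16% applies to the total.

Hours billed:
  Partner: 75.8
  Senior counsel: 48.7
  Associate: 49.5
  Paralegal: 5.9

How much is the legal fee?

$85,673.28

Partner: 75.8 × $800 = $60,640.00
Senior counsel: 48.7 × $500 = $24,350.00
Associate: 49.5 × $325 = $16,087.50
Paralegal: 5.9 × $155 = $914.50
Subtotal: $101,992.00
Less 16% discount: −$16,318.72
Total: $101,992.00 − $16,318.72 = $85,673.28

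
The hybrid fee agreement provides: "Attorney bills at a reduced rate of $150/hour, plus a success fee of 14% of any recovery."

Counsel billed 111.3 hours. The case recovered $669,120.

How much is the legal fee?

Hourly: 111.3 × $150 = $16,695.00
Success fee: 14% of $669,120 = $93,676.80
Total: $16,695.00 + $93,676.80 = $110,371.80

$110,371.80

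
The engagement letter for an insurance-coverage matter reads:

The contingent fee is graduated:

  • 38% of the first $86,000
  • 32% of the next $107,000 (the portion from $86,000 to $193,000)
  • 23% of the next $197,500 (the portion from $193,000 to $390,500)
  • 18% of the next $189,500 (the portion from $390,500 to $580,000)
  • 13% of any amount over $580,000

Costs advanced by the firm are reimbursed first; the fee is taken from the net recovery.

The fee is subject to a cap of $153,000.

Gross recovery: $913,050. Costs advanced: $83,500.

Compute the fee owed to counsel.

Fee base (net of costs): $913,050 − $83,500 = $829,550
First $86,000 at 38% = $32,680.00
Next $107,000 at 32% = $34,240.00
Next $197,500 at 23% = $45,425.00
Next $189,500 at 18% = $34,110.00
Remaining $249,550 at 13% = $32,441.50
Fee: $32,680.00 + $34,240.00 + $45,425.00 + $34,110.00 + $32,441.50 = $178,896.50
$178,896.50 exceeds the $153,000 cap, so the fee is capped at $153,000.00.

$153,000.00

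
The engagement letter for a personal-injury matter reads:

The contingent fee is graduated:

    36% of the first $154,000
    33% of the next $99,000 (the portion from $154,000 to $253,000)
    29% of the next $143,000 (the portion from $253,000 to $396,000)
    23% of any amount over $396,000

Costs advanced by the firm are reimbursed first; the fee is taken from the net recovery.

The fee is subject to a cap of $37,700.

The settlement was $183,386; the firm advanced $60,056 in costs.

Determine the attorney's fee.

Fee base (net of costs): $183,386 − $60,056 = $123,330
First $123,330 at 36% = $44,398.80
$44,398.80 exceeds the $37,700 cap, so the fee is capped at $37,700.00.

$37,700.00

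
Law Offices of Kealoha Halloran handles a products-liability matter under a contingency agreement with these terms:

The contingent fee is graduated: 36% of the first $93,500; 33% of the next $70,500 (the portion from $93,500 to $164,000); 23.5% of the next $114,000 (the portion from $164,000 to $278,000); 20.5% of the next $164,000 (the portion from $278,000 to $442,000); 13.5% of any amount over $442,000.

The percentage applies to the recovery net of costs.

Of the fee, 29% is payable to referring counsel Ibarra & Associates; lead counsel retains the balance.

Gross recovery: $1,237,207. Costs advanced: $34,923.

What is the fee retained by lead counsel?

Fee base (net of costs): $1,237,207 − $34,923 = $1,202,284
First $93,500 at 36% = $33,660.00
Next $70,500 at 33% = $23,265.00
Next $114,000 at 23.5% = $26,790.00
Next $164,000 at 20.5% = $33,620.00
Remaining $760,284 at 13.5% = $102,638.34
Fee: $33,660.00 + $23,265.00 + $26,790.00 + $33,620.00 + $102,638.34 = $219,973.34
Referral share: 29% of $219,973.34 = $63,792.27; lead counsel retains $219,973.34 − $63,792.27 = $156,181.07.

$156,181.07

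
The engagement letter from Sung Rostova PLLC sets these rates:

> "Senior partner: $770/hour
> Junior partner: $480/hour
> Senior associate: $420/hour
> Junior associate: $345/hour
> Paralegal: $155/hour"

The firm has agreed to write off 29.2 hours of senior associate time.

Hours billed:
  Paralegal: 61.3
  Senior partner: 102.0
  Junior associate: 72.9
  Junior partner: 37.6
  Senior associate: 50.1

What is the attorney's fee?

$140,018.00

Senior partner: 102.0 × $770 = $78,540.00
Junior partner: 37.6 × $480 = $18,048.00
Senior associate: 50.1 × $420 = $21,042.00
Junior associate: 72.9 × $345 = $25,150.50
Paralegal: 61.3 × $155 = $9,501.50
Subtotal: $152,282.00
Write-off: 29.2 × $420 = $12,264.00
Total: $152,282.00 − $12,264.00 = $140,018.00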